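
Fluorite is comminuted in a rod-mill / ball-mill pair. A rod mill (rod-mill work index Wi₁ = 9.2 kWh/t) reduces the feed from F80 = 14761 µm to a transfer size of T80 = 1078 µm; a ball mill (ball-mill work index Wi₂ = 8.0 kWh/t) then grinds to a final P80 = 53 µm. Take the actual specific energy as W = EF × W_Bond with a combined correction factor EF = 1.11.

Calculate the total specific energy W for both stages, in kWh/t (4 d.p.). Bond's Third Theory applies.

W = 11.7628 kWh/t

W = 10·Wi·[P80^(−½) − F80^(−½)]
Stage 1 (14761→1078 µm, Wi₁=9.2): W₁ = 10·9.2·(0.030457 − 0.008231) = 2.0448 kWh/t
Stage 2 (1078→53 µm, Wi₂=8.0): W₂ = 10·8.0·(0.137361 − 0.030457) = 8.5523 kWh/t
W = W₁ + W₂ = 2.0448 + 8.5523 = 10.5971 kWh/t
Corrected W = EF·W_Bond = 1.11·10.5971 = 11.7628 kWh/t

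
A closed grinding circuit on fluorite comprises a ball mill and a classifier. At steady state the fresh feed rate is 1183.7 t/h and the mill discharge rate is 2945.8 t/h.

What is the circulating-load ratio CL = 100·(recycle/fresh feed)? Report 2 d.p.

M = F + R at steady state, so:
R = M − F = 2945.8 − 1183.7 = 1762.1 t/h
CL = 100·R/F = 100·1762.1/1183.7 = 148.86 %

CL = 148.86 %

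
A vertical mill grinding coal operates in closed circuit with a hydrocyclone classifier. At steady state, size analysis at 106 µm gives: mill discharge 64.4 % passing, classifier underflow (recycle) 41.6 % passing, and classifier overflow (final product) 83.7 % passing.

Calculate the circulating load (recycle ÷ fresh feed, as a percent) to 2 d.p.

CL = 84.65 %

Classifier node, passing 106 µm:
d + r·d = r·u + o → r(d−u) = o−d
r = (83.7 − 64.4)/(64.4 − 41.6) = 19.3/22.8 = 0.8465
CL = 100·r = 84.65 %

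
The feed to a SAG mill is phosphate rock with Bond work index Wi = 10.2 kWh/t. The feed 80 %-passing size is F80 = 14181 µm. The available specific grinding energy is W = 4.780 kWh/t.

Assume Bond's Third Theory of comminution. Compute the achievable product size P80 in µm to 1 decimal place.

W = 10·Wi·(P80^(-½) − F80^(-½))
⇒ 1/√P80 = W/(10 Wi) + 1/√F80
  = 4.7800/(10·10.2) + 1/√14181 = 0.046863 + 0.008397 = 0.055260
P80 = (1/0.055260)² = 18.0962² = 327.47 µm

P80 = 327.5 µm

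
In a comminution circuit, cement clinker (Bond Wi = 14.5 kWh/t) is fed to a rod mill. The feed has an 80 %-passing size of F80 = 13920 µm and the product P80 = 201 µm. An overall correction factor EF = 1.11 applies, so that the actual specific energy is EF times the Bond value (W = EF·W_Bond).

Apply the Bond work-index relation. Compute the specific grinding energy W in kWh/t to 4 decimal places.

W = 9.9884 kWh/t

W = 10 Wi (P80^-0.5 − F80^-0.5)
1/√201 = 0.070535;  1/√13920 = 0.008476
W = 10·14.5·(0.070535 − 0.008476) = 8.9985 kWh/t
Apply correction: 8.9985 × 1.11 = 9.9884 kWh/t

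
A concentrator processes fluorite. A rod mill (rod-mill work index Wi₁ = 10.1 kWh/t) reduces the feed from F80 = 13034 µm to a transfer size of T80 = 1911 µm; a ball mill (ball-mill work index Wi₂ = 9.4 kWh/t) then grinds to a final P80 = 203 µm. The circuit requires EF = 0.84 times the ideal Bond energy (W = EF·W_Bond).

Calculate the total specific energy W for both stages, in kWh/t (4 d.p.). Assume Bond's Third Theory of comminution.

W = 10 Wi (P80^-0.5 − F80^-0.5)
Stage 1 (13034→1911 µm, Wi₁=10.1): W₁ = 10·10.1·(0.022875 − 0.008759) = 1.4257 kWh/t
Stage 2 (1911→203 µm, Wi₂=9.4): W₂ = 10·9.4·(0.070186 − 0.022875) = 4.4472 kWh/t
W = W₁ + W₂ = 1.4257 + 4.4472 = 5.8730 kWh/t
W_actual = 0.84 × 5.8730 = 4.9333 kWh/t

W = 4.9333 kWh/t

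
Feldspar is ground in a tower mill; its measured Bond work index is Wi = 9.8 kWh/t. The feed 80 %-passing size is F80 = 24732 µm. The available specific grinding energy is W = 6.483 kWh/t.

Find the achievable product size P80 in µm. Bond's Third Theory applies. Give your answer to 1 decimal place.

P80 = 190.2 µm

W = 10·Wi·[P80^(−½) − F80^(−½)]
⇒ 1/√P80 = W/(10 Wi) + 1/√F80
  = 6.4830/(10·9.8) + 1/√24732 = 0.066153 + 0.006359 = 0.072512
P80 = (1/0.072512)² = 13.7909² = 190.19 µm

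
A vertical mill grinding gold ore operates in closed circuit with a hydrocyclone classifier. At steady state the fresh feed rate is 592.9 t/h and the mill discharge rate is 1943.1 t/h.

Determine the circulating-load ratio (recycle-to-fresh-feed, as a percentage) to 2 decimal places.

CL = 227.73 %

Mill node: discharge = fresh + recycle.
R = M − F = 1943.1 − 592.9 = 1350.2 t/h
CL = 100·R/F = 100·1350.2/592.9 = 227.73 %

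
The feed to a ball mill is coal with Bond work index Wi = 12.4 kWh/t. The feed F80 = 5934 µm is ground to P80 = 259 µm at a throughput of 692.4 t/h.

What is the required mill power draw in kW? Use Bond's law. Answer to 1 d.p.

W = 10 Wi (P80^-0.5 − F80^-0.5)
W = 10·12.4·(1/√259 − 1/√5934) = 10·12.4·(0.049155) = 6.0953 kWh/t
P_mill = W·ṁ = 6.0953·692.4 = 4220.4 kW

P = 4220.4 kW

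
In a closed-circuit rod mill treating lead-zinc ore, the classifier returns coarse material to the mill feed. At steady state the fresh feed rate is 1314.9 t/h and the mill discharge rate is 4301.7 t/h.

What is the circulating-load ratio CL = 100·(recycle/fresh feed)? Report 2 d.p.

Discharge = new feed + return, hence
R = M − F = 4301.7 − 1314.9 = 2986.8 t/h
CL = 100·R/F = 100·2986.8/1314.9 = 227.15 %

CL = 227.15 %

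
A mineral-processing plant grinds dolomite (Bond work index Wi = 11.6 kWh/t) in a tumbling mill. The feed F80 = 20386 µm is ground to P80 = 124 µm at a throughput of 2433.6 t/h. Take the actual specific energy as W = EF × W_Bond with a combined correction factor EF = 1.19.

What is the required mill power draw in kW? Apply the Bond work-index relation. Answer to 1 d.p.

W_Bond = 10·Wi·(1/√P₈₀ − 1/√F₈₀)
W = 10·11.6·(1/√124 − 1/√20386) = 10·11.6·(0.082799) = 9.6047 kWh/t
With EF = 1.19: W = 9.6047·1.19 = 11.4296 kWh/t
P_mill = W·ṁ = 11.4296·2433.6 = 27815.0 kW

P = 27815.0 kW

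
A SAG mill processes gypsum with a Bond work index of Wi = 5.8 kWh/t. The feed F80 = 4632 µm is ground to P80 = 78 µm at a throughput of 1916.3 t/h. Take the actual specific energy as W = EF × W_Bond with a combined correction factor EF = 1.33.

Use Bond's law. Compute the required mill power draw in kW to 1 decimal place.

P = 14565.7 kW

Bond:  W = 10 Wi (1/√P − 1/√F)
W = 10·5.8·(1/√78 − 1/√4632) = 10·5.8·(0.098535) = 5.7150 kWh/t
Apply correction: 5.7150 × 1.33 = 7.6010 kWh/t
P_mill = W·ṁ = 7.6010·1916.3 = 14565.7 kW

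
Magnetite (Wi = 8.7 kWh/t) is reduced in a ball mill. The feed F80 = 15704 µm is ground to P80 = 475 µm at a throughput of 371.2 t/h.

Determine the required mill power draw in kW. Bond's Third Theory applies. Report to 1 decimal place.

W = 10 Wi (P80^-0.5 − F80^-0.5)
W = 10·8.7·(1/√475 − 1/√15704) = 10·8.7·(0.037903) = 3.2976 kWh/t
Mill draw = 3.2976 × 371.2 = 1224.1 kW

P = 1224.1 kW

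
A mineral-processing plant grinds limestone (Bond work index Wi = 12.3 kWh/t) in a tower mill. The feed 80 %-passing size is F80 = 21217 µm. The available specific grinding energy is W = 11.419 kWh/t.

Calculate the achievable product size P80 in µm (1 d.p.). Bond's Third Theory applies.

P80 = 100.6 µm

W = 10 Wi (1/√P80 − 1/√F80)  [Bond]
P80^-0.5 = F80^-0.5 + W/(10 Wi)
  = 11.4190/(10·12.3) + 1/√21217 = 0.092837 + 0.006865 = 0.099703
P80 = (1/0.099703)² = 10.0298² = 100.60 µm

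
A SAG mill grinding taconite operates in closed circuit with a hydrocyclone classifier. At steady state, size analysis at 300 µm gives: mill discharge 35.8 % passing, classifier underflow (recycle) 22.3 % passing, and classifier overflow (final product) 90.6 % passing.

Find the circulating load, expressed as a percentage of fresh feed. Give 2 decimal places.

CL = 405.93 %

Mass balance on the −300 µm fraction:
r = (o − d)/(d − u)
r = (90.6 − 35.8)/(35.8 − 22.3) = 54.8/13.5 = 4.0593
CL = 100·r = 405.93 %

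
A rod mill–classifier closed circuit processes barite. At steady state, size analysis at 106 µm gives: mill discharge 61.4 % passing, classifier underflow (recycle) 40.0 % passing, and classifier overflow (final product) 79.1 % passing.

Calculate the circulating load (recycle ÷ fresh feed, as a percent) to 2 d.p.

CL = 82.71 %

Two-product formula at 106 µm:
d + r·d = r·u + o → r(d−u) = o−d
r = (79.1 − 61.4)/(61.4 − 40.0) = 17.7/21.4 = 0.8271
CL = 100·r = 82.71 %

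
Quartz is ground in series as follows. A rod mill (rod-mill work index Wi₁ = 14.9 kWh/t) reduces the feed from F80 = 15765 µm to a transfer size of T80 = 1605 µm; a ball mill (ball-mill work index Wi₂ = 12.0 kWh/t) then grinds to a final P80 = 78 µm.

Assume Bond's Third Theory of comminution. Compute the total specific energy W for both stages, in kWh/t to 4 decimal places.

W = 13.1245 kWh/t

Bond:  W = 10 Wi (1/√P − 1/√F)
Stage 1 (15765→1605 µm, Wi₁=14.9): W₁ = 10·14.9·(0.024961 − 0.007964) = 2.5325 kWh/t
Stage 2 (1605→78 µm, Wi₂=12.0): W₂ = 10·12.0·(0.113228 − 0.024961) = 10.5920 kWh/t
W = W₁ + W₂ = 2.5325 + 10.5920 = 13.1245 kWh/t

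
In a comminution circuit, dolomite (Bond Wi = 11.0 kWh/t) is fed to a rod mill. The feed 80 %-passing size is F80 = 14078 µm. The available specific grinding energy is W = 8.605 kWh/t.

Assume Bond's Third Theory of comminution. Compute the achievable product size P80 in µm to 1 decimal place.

W = 10 Wi (1/√P80 − 1/√F80)  [Bond]
1/√P80 = 1/√F80 + W/(10·Wi)
  = 8.6050/(10·11.0) + 1/√14078 = 0.078227 + 0.008428 = 0.086655
P80 = (1/0.086655)² = 11.5400² = 133.17 µm

P80 = 133.2 µm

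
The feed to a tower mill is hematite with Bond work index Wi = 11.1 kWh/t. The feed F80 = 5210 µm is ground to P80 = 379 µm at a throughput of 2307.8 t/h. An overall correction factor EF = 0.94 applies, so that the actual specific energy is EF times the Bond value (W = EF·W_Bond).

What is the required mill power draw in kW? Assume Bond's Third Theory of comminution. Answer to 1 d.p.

P = 9032.8 kW

Bond: W = 10·Wi·(1/√P80 − 1/√F80)
W = 10·11.1·(1/√379 − 1/√5210) = 10·11.1·(0.037512) = 4.1639 kWh/t
Corrected W = EF·W_Bond = 0.94·4.1639 = 3.9140 kWh/t
Mill draw = 3.9140 × 2307.8 = 9032.8 kW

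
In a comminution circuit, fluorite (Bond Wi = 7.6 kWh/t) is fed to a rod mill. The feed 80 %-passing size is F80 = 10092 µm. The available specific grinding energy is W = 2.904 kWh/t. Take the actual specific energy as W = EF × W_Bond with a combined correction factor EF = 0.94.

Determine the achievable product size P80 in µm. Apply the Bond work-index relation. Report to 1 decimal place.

P80 = 390.5 µm

W = 10 Wi (P80^-0.5 − F80^-0.5)
W_Bond = W / EF = 2.904 / 0.94 = 3.0894 kWh/t
1/√P80 = 1/√F80 + W_Bond/(10·Wi)
  = 3.0894/(10·7.6) + 1/√10092 = 0.040649 + 0.009954 = 0.050604
P80 = (1/0.050604)² = 19.7614² = 390.51 µm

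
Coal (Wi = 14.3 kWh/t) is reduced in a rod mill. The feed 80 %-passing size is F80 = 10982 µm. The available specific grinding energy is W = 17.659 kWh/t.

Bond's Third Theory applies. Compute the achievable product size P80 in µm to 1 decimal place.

P80 = 56.5 µm

Bond: W = 10·Wi·(1/√P80 − 1/√F80)
P80^(−½) = W/(10 Wi) + F80^(−½)
  = 17.6590/(10·14.3) + 1/√10982 = 0.123490 + 0.009542 = 0.133032
P80 = (1/0.133032)² = 7.5170² = 56.51 µm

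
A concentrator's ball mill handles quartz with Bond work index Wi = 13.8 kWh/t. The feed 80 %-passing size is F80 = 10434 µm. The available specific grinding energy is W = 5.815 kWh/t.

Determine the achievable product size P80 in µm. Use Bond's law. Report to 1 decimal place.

W = 10 Wi / √P80 − 10 Wi / √F80
1/√P80 = 1/√F80 + W/(10·Wi)
  = 5.8150/(10·13.8) + 1/√10434 = 0.042138 + 0.009790 = 0.051927
P80 = (1/0.051927)² = 19.2576² = 370.86 µm

P80 = 370.9 µm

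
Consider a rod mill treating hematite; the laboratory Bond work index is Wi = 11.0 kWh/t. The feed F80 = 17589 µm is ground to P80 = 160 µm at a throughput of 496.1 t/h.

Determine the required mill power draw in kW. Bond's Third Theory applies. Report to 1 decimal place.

P = 3902.7 kW

W = 10 Wi (P80^-0.5 − F80^-0.5)
W = 10·11.0·(1/√160 − 1/√17589) = 10·11.0·(0.071517) = 7.8668 kWh/t
Mill draw = 7.8668 × 496.1 = 3902.7 kW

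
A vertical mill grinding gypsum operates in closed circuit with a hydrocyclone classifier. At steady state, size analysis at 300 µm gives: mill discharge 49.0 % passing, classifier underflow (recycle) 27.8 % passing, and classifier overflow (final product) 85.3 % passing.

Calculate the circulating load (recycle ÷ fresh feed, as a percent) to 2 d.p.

Let r = R/F. Size balance at 300 µm:
d + r·d = r·u + o → r(d−u) = o−d
r = (85.3 − 49.0)/(49.0 − 27.8) = 36.3/21.2 = 1.7123
CL = 100·r = 171.23 %

CL = 171.23 %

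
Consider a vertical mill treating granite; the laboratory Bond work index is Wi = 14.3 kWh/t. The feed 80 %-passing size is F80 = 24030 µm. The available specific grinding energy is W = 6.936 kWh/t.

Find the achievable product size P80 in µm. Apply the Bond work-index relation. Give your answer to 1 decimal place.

W_Bond = 10·Wi·(1/√P₈₀ − 1/√F₈₀)
1/√P80 = 1/√F80 + W/(10·Wi)
  = 6.9360/(10·14.3) + 1/√24030 = 0.048503 + 0.006451 = 0.054954
P80 = (1/0.054954)² = 18.1969² = 331.13 µm

P80 = 331.1 µm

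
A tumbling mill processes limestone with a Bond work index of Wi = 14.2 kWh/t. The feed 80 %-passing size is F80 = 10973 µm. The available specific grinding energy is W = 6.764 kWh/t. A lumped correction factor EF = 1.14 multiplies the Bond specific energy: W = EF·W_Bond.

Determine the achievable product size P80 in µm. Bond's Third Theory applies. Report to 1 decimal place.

W = 10 Wi (1/√P80 − 1/√F80)  [Bond]
W_Bond = W / EF = 6.764 / 1.14 = 5.9333 kWh/t
⇒ 1/√P80 = W_Bond/(10 Wi) + 1/√F80
  = 5.9333/(10·14.2) + 1/√10973 = 0.041784 + 0.009546 = 0.051330
P80 = (1/0.051330)² = 19.4816² = 379.53 µm

P80 = 379.5 µm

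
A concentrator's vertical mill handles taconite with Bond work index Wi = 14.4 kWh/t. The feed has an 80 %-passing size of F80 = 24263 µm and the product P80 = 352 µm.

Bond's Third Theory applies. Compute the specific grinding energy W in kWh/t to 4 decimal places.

W = 6.7508 kWh/t

W_Bond = 10·Wi·(1/√P₈₀ − 1/√F₈₀)
1/√352 = 0.053300;  1/√24263 = 0.006420
W = 10·14.4·(0.053300 − 0.006420) = 6.7508 kWh/t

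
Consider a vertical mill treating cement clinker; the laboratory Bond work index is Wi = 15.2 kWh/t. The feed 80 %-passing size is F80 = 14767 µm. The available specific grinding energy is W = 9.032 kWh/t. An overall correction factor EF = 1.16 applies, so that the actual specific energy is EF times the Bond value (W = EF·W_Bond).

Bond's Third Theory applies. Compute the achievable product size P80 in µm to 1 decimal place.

P80 = 282.9 µm

W = 10 Wi (P80^-0.5 − F80^-0.5)
W_Bond = W / EF = 9.032 / 1.16 = 7.7862 kWh/t
P80^-0.5 = F80^-0.5 + W_Bond/(10 Wi)
  = 7.7862/(10·15.2) + 1/√14767 = 0.051225 + 0.008229 = 0.059454
P80 = (1/0.059454)² = 16.8197² = 282.90 µm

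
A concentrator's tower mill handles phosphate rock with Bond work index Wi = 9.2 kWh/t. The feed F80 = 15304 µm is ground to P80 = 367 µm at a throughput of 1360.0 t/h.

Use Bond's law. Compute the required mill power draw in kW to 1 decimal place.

W = 10 Wi / √P80 − 10 Wi / √F80
W = 10·9.2·(1/√367 − 1/√15304) = 10·9.2·(0.044116) = 4.0587 kWh/t
P = W·T = 4.0587·1360.0 = 5519.8 kW

P = 5519.8 kW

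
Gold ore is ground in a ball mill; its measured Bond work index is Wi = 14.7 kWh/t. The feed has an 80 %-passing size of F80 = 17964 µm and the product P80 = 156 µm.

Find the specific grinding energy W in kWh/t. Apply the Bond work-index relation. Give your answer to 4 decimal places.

W = 10·Wi·(P80^(-½) − F80^(-½))
1/√156 = 0.080064;  1/√17964 = 0.007461
W = 10·14.7·(0.080064 − 0.007461) = 10.6726 kWh/t

W = 10.6726 kWh/t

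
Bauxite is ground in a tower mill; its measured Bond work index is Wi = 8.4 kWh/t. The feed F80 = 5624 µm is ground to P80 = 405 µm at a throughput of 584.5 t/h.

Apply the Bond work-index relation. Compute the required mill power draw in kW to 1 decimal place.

P = 1785.0 kW

W = 10 Wi (P80^-0.5 − F80^-0.5)
W = 10·8.4·(1/√405 − 1/√5624) = 10·8.4·(0.036356) = 3.0539 kWh/t
Power = W × throughput = 3.0539 kWh/t × 584.5 t/h = 1785.0 kW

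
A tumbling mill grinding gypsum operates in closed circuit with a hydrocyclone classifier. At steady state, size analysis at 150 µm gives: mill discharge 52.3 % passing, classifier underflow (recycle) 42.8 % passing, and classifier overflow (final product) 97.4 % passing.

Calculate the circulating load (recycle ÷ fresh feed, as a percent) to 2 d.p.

Let r = R/F. Size balance at 150 µm:
r = (o − d)/(d − u)
r = (97.4 − 52.3)/(52.3 − 42.8) = 45.1/9.5 = 4.7474
CL = 100·r = 474.74 %

CL = 474.74 %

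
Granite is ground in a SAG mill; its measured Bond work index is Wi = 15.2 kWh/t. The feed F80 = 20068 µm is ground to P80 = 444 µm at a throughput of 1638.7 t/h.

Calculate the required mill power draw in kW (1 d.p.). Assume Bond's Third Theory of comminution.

W = 10·Wi·(P80^(-½) − F80^(-½))
W = 10·15.2·(1/√444 − 1/√20068) = 10·15.2·(0.040399) = 6.1406 kWh/t
P_mill = W·ṁ = 6.1406·1638.7 = 10062.6 kW

P = 10062.6 kW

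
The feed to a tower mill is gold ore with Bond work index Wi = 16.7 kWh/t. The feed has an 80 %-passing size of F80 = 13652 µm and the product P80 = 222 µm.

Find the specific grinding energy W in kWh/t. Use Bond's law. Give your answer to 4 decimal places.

W = 10·Wi·[P80^(−½) − F80^(−½)]
1/√222 = 0.067116;  1/√13652 = 0.008559
W = 10·16.7·(0.067116 − 0.008559) = 9.7790 kWh/t

W = 9.7790 kWh/t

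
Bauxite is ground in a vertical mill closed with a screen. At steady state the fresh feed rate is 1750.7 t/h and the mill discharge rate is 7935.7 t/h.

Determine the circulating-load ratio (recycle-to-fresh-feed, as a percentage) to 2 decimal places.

Steady state: M = F + R.
R = M − F = 7935.7 − 1750.7 = 6185.0 t/h
CL = 100·R/F = 100·6185.0/1750.7 = 353.29 %

CL = 353.29 %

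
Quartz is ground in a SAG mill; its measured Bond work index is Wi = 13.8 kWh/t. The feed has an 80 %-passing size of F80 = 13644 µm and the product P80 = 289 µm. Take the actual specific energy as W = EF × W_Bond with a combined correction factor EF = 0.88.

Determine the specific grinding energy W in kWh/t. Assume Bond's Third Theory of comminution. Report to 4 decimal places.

W = 10 Wi / √P80 − 10 Wi / √F80
1/√289 = 0.058824;  1/√13644 = 0.008561
W = 10·13.8·(0.058824 − 0.008561) = 6.9362 kWh/t
Apply correction: 6.9362 × 0.88 = 6.1039 kWh/t

W = 6.1039 kWh/t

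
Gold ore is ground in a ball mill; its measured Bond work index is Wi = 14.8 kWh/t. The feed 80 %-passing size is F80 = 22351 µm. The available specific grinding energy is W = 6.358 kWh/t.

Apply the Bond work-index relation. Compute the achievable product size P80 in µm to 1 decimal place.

P80 = 405.7 µm

W = 10·Wi·[P80^(−½) − F80^(−½)]
⇒ 1/√P80 = W/(10 Wi) + 1/√F80
  = 6.3580/(10·14.8) + 1/√22351 = 0.042959 + 0.006689 = 0.049648
P80 = (1/0.049648)² = 20.1417² = 405.69 µm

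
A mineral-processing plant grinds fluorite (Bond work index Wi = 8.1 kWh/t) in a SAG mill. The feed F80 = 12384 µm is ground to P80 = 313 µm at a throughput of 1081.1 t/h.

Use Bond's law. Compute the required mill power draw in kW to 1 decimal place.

P = 4162.8 kW

W = 10 Wi (P80^-0.5 − F80^-0.5)
W = 10·8.1·(1/√313 − 1/√12384) = 10·8.1·(0.047537) = 3.8505 kWh/t
Mill draw = 3.8505 × 1081.1 = 4162.8 kW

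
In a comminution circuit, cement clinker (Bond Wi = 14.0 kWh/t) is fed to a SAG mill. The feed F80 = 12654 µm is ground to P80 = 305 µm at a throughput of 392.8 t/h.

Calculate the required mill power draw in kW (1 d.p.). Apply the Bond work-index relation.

Bond: W = 10·Wi·(1/√P80 − 1/√F80)
W = 10·14.0·(1/√305 − 1/√12654) = 10·14.0·(0.048370) = 6.7718 kWh/t
P = W·T = 6.7718·392.8 = 2660.0 kW

P = 2660.0 kW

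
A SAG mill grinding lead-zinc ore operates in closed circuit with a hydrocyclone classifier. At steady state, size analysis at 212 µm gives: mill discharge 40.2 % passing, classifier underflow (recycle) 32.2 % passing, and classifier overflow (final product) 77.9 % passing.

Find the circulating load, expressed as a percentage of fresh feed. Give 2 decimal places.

Balance %-passing 212 µm (r = R/F):
(1+r)·d = r·u + o ⇒ r = (o−d)/(d−u)
r = (77.9 − 40.2)/(40.2 − 32.2) = 37.7/8.0 = 4.7125
CL = 100·r = 471.25 %

CL = 471.25 %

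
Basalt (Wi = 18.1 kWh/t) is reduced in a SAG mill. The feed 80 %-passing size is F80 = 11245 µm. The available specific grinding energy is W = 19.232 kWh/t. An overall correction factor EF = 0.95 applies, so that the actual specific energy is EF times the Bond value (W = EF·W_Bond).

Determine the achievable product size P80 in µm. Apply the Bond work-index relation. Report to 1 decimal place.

P80 = 68.0 µm

W = 10·Wi·[P80^(−½) − F80^(−½)]
W_Bond = W / EF = 19.232 / 0.95 = 20.2442 kWh/t
P80^(−½) = W_Bond/(10 Wi) + F80^(−½)
  = 20.2442/(10·18.1) + 1/√11245 = 0.111846 + 0.009430 = 0.121277
P80 = (1/0.121277)² = 8.2456² = 67.99 µm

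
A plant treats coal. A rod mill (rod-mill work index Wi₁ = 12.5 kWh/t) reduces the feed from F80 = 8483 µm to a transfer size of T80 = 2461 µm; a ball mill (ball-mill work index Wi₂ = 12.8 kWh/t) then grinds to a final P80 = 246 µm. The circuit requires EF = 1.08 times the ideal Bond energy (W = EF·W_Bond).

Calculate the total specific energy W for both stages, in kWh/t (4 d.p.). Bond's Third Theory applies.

W = 10 Wi (1/√P80 − 1/√F80)  [Bond]
Stage 1 (8483→2461 µm, Wi₁=12.5): W₁ = 10·12.5·(0.020158 − 0.010857) = 1.1626 kWh/t
Stage 2 (2461→246 µm, Wi₂=12.8): W₂ = 10·12.8·(0.063758 − 0.020158) = 5.5808 kWh/t
W = W₁ + W₂ = 1.1626 + 5.5808 = 6.7433 kWh/t
W_actual = 1.08 × 6.7433 = 7.2828 kWh/t

W = 7.2828 kWh/t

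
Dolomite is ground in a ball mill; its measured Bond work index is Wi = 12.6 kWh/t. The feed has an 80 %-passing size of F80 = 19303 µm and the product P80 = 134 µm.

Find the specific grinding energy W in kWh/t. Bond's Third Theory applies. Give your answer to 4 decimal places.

Bond:  W = 10 Wi (1/√P − 1/√F)
1/√134 = 0.086387;  1/√19303 = 0.007198
W = 10·12.6·(0.086387 − 0.007198) = 9.9778 kWh/t

W = 9.9778 kWh/t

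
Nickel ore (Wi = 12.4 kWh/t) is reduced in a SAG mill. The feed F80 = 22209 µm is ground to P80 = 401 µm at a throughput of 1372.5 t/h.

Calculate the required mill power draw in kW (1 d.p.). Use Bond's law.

P = 7356.9 kW

W = 10 Wi / √P80 − 10 Wi / √F80
W = 10·12.4·(1/√401 − 1/√22209) = 10·12.4·(0.043227) = 5.3602 kWh/t
Mill draw = 5.3602 × 1372.5 = 7356.9 kW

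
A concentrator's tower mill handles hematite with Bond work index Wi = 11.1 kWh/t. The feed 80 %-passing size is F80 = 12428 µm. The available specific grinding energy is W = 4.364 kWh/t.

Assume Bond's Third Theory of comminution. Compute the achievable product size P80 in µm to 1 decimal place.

P80 = 428.9 µm

W = 10 Wi (P80^-0.5 − F80^-0.5)
P80^-0.5 = F80^-0.5 + W/(10 Wi)
  = 4.3640/(10·11.1) + 1/√12428 = 0.039315 + 0.008970 = 0.048285
P80 = (1/0.048285)² = 20.7102² = 428.91 µm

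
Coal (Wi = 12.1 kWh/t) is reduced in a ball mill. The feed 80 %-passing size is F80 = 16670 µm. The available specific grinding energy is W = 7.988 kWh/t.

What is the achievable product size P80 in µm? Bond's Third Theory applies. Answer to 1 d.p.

P80 = 183.8 µm

W_Bond = 10·Wi·(1/√P₈₀ − 1/√F₈₀)
⇒ 1/√P80 = W/(10·Wi) + 1/√F80
  = 7.9880/(10·12.1) + 1/√16670 = 0.066017 + 0.007745 = 0.073762
P80 = (1/0.073762)² = 13.5572² = 183.80 µm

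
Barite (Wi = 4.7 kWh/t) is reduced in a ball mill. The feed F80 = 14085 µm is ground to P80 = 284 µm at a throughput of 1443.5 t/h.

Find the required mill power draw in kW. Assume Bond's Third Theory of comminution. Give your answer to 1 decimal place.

W = 10 Wi / √P80 − 10 Wi / √F80
W = 10·4.7·(1/√284 − 1/√14085) = 10·4.7·(0.050913) = 2.3929 kWh/t
Power = W × throughput = 2.3929 kWh/t × 1443.5 t/h = 3454.2 kW

P = 3454.2 kW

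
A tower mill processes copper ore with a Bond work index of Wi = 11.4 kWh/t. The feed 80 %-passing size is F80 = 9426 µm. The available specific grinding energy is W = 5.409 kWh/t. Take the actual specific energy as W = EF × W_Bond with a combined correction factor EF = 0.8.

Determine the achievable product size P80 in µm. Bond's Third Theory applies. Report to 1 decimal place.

P80 = 206.4 µm

W = 10 Wi (P80^-0.5 − F80^-0.5)
W_Bond = W / EF = 5.409 / 0.8 = 6.7612 kWh/t
P80^(−½) = W_Bond/(10 Wi) + F80^(−½)
  = 6.7612/(10·11.4) + 1/√9426 = 0.059309 + 0.010300 = 0.069609
P80 = (1/0.069609)² = 14.3659² = 206.38 µm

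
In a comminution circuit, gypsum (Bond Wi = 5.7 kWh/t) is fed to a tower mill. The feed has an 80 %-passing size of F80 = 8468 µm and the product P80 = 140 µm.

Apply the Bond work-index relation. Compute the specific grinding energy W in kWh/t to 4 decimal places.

W = 4.1980 kWh/t

W = 10·Wi·(P80^(-½) − F80^(-½))
1/√140 = 0.084515;  1/√8468 = 0.010867
W = 10·5.7·(0.084515 − 0.010867) = 4.1980 kWh/t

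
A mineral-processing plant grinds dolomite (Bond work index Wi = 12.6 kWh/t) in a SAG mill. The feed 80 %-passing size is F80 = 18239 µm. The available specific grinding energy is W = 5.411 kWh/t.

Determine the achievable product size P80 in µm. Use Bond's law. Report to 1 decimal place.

P80 = 394.5 µm

Bond:  W = 10 Wi (1/√P − 1/√F)
P80^-0.5 = F80^-0.5 + W/(10 Wi)
  = 5.4110/(10·12.6) + 1/√18239 = 0.042944 + 0.007405 = 0.050349
P80 = (1/0.050349)² = 19.8614² = 394.47 µm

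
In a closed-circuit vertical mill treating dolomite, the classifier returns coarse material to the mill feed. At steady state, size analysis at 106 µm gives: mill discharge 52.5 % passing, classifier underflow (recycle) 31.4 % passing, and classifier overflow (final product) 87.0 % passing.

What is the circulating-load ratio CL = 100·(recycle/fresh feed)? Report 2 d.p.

Balance %-passing 106 µm (r = R/F):
Fd + Rd = Ru + Fo ⇒ R/F = (o−d)/(d−u)
r = (87.0 − 52.5)/(52.5 − 31.4) = 34.5/21.1 = 1.6351
CL = 100·r = 163.51 %

CL = 163.51 %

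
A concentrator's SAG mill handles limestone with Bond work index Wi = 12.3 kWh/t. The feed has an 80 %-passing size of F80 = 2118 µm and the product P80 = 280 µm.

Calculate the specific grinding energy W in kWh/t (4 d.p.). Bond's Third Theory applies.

W_Bond = 10·Wi·(1/√P₈₀ − 1/√F₈₀)
1/√280 = 0.059761;  1/√2118 = 0.021729
W = 10·12.3·(0.059761 − 0.021729) = 4.6780 kWh/t

W = 4.6780 kWh/t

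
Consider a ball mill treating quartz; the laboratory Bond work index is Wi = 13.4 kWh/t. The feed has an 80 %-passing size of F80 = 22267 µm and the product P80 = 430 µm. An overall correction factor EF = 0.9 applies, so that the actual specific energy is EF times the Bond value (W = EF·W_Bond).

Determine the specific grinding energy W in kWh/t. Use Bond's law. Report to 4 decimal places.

W_Bond = 10·Wi·(1/√P₈₀ − 1/√F₈₀)
1/√430 = 0.048224;  1/√22267 = 0.006701
W = 10·13.4·(0.048224 − 0.006701) = 5.5641 kWh/t
Apply correction: 5.5641 × 0.9 = 5.0077 kWh/t

W = 5.0077 kWh/t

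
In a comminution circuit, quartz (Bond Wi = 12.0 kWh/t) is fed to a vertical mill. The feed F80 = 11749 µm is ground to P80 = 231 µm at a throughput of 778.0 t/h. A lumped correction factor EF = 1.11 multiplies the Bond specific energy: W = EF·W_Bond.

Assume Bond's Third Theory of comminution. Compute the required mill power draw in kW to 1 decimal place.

W_Bond = 10·Wi·(1/√P₈₀ − 1/√F₈₀)
W = 10·12.0·(1/√231 − 1/√11749) = 10·12.0·(0.056569) = 6.7883 kWh/t
W_actual = 1.11 × 6.7883 = 7.5351 kWh/t
P = W·T = 7.5351·778.0 = 5862.3 kW

P = 5862.3 kW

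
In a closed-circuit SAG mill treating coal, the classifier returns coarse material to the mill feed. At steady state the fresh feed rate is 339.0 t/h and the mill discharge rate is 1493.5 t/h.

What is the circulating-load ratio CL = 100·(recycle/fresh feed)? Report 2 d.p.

CL = 340.56 %

M = F + R at steady state, so:
R = M − F = 1493.5 − 339.0 = 1154.5 t/h
CL = 100·R/F = 100·1154.5/339.0 = 340.56 %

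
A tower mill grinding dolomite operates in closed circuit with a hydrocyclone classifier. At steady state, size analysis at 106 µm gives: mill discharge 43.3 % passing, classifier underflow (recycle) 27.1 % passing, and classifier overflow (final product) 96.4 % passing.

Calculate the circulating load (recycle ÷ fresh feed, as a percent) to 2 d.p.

CL = 327.78 %

Classifier node, passing 106 µm:
d + r·d = r·u + o → r(d−u) = o−d
r = (96.4 − 43.3)/(43.3 − 27.1) = 53.1/16.2 = 3.2778
CL = 100·r = 327.78 %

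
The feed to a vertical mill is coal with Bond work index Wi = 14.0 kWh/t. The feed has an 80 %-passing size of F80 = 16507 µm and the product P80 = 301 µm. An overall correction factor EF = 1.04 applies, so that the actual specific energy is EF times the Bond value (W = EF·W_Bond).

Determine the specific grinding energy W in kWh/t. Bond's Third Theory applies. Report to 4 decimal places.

Bond:  W = 10 Wi (1/√P − 1/√F)
1/√301 = 0.057639;  1/√16507 = 0.007783
W = 10·14.0·(0.057639 − 0.007783) = 6.9798 kWh/t
Apply correction: 6.9798 × 1.04 = 7.2590 kWh/t

W = 7.2590 kWh/t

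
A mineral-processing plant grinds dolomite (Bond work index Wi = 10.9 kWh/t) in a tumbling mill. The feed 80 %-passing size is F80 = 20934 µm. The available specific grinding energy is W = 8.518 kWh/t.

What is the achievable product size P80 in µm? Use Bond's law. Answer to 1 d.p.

W_Bond = 10·Wi·(1/√P₈₀ − 1/√F₈₀)
⇒ 1/√P80 = W/(10 Wi) + 1/√F80
  = 8.5180/(10·10.9) + 1/√20934 = 0.078147 + 0.006912 = 0.085058
P80 = (1/0.085058)² = 11.7566² = 138.22 µm

P80 = 138.2 µm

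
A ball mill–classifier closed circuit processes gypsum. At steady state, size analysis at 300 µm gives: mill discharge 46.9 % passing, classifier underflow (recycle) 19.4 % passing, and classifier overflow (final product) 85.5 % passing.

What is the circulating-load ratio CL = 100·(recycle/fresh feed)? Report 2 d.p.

Let r = R/F. Size balance at 300 µm:
d + r·d = r·u + o → r(d−u) = o−d
r = (85.5 − 46.9)/(46.9 − 19.4) = 38.6/27.5 = 1.4036
CL = 100·r = 140.36 %

CL = 140.36 %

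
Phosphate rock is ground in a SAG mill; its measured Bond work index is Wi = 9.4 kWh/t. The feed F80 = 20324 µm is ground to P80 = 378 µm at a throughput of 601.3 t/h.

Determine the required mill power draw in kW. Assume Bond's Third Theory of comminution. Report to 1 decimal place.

W = 10·Wi·(P80^(-½) − F80^(-½))
W = 10·9.4·(1/√378 − 1/√20324) = 10·9.4·(0.044420) = 4.1755 kWh/t
Power = W × throughput = 4.1755 kWh/t × 601.3 t/h = 2510.7 kW

P = 2510.7 kW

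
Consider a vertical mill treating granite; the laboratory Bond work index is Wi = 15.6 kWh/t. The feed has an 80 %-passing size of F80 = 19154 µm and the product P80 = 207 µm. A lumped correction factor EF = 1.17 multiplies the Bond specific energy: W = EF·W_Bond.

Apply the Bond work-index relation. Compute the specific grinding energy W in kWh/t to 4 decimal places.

W = 11.3672 kWh/t

W = 10·Wi·[P80^(−½) − F80^(−½)]
1/√207 = 0.069505;  1/√19154 = 0.007226
W = 10·15.6·(0.069505 − 0.007226) = 9.7156 kWh/t
With EF = 1.17: W = 9.7156·1.17 = 11.3672 kWh/t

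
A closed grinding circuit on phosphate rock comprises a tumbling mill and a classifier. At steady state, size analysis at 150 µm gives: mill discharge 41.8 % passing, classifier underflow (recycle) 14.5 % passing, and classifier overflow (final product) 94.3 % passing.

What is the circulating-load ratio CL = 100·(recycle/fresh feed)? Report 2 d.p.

CL = 192.31 %

Mass balance on the −150 µm fraction:
Fd + Rd = Ru + Fo ⇒ R/F = (o−d)/(d−u)
r = (94.3 − 41.8)/(41.8 − 14.5) = 52.5/27.3 = 1.9231
CL = 100·r = 192.31 %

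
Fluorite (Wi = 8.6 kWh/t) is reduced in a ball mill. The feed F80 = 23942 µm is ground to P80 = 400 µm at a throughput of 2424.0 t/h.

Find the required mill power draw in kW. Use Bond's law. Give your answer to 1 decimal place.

P = 9075.9 kW

Bond:  W = 10 Wi (1/√P − 1/√F)
W = 10·8.6·(1/√400 − 1/√23942) = 10·8.6·(0.043537) = 3.7442 kWh/t
Mill draw = 3.7442 × 2424.0 = 9075.9 kW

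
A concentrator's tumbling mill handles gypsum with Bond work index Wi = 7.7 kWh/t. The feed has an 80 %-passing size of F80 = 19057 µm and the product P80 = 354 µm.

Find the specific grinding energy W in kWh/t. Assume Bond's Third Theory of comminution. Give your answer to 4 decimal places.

W = 3.5347 kWh/t

W_Bond = 10·Wi·(1/√P₈₀ − 1/√F₈₀)
1/√354 = 0.053149;  1/√19057 = 0.007244
W = 10·7.7·(0.053149 − 0.007244) = 3.5347 kWh/t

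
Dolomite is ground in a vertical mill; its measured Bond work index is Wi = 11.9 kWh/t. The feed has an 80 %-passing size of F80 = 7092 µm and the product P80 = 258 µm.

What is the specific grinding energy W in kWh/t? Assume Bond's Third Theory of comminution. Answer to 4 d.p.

W = 5.9955 kWh/t

W = 10 Wi (P80^-0.5 − F80^-0.5)
1/√258 = 0.062257;  1/√7092 = 0.011875
W = 10·11.9·(0.062257 − 0.011875) = 5.9955 kWh/t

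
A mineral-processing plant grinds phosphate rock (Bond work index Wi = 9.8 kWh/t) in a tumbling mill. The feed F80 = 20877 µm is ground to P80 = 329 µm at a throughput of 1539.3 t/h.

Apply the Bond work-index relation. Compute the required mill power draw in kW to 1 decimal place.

W = 10 Wi / √P80 − 10 Wi / √F80
W = 10·9.8·(1/√329 − 1/√20877) = 10·9.8·(0.048211) = 4.7247 kWh/t
P_mill = W·ṁ = 4.7247·1539.3 = 7272.7 kW

P = 7272.7 kW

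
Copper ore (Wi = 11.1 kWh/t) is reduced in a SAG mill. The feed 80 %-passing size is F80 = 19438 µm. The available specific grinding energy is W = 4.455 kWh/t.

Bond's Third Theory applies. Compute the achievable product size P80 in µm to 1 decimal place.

W = 10 Wi (1/√P80 − 1/√F80)  [Bond]
1/√P80 = 1/√F80 + W/(10·Wi)
  = 4.4550/(10·11.1) + 1/√19438 = 0.040135 + 0.007173 = 0.047308
P80 = (1/0.047308)² = 21.1382² = 446.82 µm

P80 = 446.8 µm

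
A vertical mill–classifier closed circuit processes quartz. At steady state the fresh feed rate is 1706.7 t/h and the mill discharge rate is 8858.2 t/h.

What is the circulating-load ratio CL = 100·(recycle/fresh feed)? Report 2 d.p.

CL = 419.03 %

Mill node: discharge = fresh + recycle.
R = M − F = 8858.2 − 1706.7 = 7151.5 t/h
CL = 100·R/F = 100·7151.5/1706.7 = 419.03 %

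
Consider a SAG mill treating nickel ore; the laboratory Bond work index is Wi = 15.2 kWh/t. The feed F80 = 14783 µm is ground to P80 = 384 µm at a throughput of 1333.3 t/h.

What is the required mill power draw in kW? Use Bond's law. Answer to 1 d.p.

Bond: W = 10·Wi·(1/√P80 − 1/√F80)
W = 10·15.2·(1/√384 − 1/√14783) = 10·15.2·(0.042806) = 6.5066 kWh/t
P = W·T = 6.5066·1333.3 = 8675.2 kW

P = 8675.2 kW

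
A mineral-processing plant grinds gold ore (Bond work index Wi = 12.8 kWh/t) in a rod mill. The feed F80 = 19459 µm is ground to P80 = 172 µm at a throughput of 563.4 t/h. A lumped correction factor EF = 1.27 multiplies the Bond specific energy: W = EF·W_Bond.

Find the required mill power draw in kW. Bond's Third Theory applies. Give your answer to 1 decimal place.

W = 10 Wi (1/√P80 − 1/√F80)  [Bond]
W = 10·12.8·(1/√172 − 1/√19459) = 10·12.8·(0.069081) = 8.8423 kWh/t
W_actual = 1.27 × 8.8423 = 11.2297 kWh/t
Power = W × throughput = 11.2297 kWh/t × 563.4 t/h = 6326.8 kW

P = 6326.8 kW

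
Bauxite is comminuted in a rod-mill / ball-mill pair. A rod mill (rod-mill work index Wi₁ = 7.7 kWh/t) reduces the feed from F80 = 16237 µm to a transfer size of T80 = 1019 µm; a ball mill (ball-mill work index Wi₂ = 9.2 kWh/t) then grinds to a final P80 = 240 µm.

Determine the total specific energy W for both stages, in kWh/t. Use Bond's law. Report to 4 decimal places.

W = 4.8644 kWh/t

W = 10·Wi·(P80^(-½) − F80^(-½))
Stage 1 (16237→1019 µm, Wi₁=7.7): W₁ = 10·7.7·(0.031327 − 0.007848) = 1.8079 kWh/t
Stage 2 (1019→240 µm, Wi₂=9.2): W₂ = 10·9.2·(0.064550 − 0.031327) = 3.0565 kWh/t
W = W₁ + W₂ = 1.8079 + 3.0565 = 4.8644 kWh/t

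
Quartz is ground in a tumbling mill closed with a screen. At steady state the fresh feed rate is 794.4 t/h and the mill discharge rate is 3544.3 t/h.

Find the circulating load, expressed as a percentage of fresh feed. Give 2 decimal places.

Discharge = new feed + return, hence
R = M − F = 3544.3 − 794.4 = 2749.9 t/h
CL = 100·R/F = 100·2749.9/794.4 = 346.16 %

CL = 346.16 %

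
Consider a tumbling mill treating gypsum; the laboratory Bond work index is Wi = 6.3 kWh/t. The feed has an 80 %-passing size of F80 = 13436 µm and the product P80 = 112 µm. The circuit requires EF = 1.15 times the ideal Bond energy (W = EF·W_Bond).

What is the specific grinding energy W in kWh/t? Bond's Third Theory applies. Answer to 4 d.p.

W = 10 Wi (1/√P80 − 1/√F80)  [Bond]
1/√112 = 0.094491;  1/√13436 = 0.008627
W = 10·6.3·(0.094491 − 0.008627) = 5.4094 kWh/t
Corrected W = EF·W_Bond = 1.15·5.4094 = 6.2208 kWh/t

W = 6.2208 kWh/t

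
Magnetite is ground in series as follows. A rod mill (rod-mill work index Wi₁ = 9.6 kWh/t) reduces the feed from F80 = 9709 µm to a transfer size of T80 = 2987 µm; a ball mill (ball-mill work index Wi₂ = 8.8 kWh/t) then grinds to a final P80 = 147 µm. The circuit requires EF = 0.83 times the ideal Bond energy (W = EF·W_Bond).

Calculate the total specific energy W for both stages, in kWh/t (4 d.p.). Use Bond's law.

W = 10·Wi·[P80^(−½) − F80^(−½)]
Stage 1 (9709→2987 µm, Wi₁=9.6): W₁ = 10·9.6·(0.018297 − 0.010149) = 0.7822 kWh/t
Stage 2 (2987→147 µm, Wi₂=8.8): W₂ = 10·8.8·(0.082479 − 0.018297) = 5.6480 kWh/t
W = W₁ + W₂ = 0.7822 + 5.6480 = 6.4302 kWh/t
Corrected W = EF·W_Bond = 0.83·6.4302 = 5.3371 kWh/t

W = 5.3371 kWh/t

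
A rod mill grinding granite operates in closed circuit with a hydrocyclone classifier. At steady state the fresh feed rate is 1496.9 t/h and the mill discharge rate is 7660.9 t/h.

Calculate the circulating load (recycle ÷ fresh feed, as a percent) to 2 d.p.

CL = 411.78 %

Steady state: M = F + R.
R = M − F = 7660.9 − 1496.9 = 6164.0 t/h
CL = 100·R/F = 100·6164.0/1496.9 = 411.78 %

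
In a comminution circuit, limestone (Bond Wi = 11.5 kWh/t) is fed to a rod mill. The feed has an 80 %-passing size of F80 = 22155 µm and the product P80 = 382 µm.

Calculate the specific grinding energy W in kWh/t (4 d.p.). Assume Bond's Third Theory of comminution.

W = 10 Wi (P80^-0.5 − F80^-0.5)
1/√382 = 0.051164;  1/√22155 = 0.006718
W = 10·11.5·(0.051164 − 0.006718) = 5.1113 kWh/t

W = 5.1113 kWh/t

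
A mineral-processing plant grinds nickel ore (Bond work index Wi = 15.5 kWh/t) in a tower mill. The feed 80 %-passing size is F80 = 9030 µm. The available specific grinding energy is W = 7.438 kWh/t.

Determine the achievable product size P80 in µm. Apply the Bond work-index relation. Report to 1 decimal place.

W = 10 Wi (1/√P80 − 1/√F80)  [Bond]
P80^(−½) = W/(10 Wi) + F80^(−½)
  = 7.4380/(10·15.5) + 1/√9030 = 0.047987 + 0.010523 = 0.058510
P80 = (1/0.058510)² = 17.0910² = 292.10 µm

P80 = 292.1 µm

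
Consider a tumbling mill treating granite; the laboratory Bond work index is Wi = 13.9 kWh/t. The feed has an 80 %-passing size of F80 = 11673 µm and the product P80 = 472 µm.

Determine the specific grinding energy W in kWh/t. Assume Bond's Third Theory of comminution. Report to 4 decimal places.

W = 5.1115 kWh/t

W = 10 Wi (1/√P80 − 1/√F80)  [Bond]
1/√472 = 0.046029;  1/√11673 = 0.009256
W = 10·13.9·(0.046029 − 0.009256) = 5.1115 kWh/t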